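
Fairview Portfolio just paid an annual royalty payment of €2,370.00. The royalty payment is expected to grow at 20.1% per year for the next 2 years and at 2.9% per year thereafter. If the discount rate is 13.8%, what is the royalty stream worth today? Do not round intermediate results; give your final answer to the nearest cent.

D_1 = 2846.37000
D_2 = 3418.49037
Terminal value at year 2: TV = D_2×(1+g_2)/(r−g_2) = 3517.62659/0.109 = 32271.80358
P_0 = D_1/(1+r)^1 + D_2/(1+r)^2 + TV/(1+r)^2
    = 2501.20387 + 2639.67122 + 24919.46496 = 30060.34005

€30060.34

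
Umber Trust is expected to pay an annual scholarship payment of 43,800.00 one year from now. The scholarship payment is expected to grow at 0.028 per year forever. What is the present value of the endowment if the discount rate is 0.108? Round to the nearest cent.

547500.00

Growing perpetuity: P = D₁ / (r − g) = 43,800.0000 / (0.108 − 0.028) = 547,500.00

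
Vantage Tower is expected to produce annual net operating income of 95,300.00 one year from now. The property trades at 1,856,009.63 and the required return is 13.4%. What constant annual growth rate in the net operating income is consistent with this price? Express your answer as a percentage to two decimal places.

8.27%

P = D₁/(r−g) ⇒ g = r − D₁/P = 0.134 − 95,300.00/1,856,009.63 = 0.082653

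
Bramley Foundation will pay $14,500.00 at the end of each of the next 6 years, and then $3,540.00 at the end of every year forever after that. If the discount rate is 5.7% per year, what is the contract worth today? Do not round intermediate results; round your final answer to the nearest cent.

PV of 6-year annuity: $14,500.00 × [1 − (1+0.057)^−6] / 0.057 = 71978.24164
Perpetuity value at year 6: $3,540.00 / 0.057 = 62105.26316
PV of perpetuity: 62105.26316 / (1+0.057)^6 = 44532.64416
Total PV = 71978.24164 + 44532.64416 = 116510.88580

$116510.89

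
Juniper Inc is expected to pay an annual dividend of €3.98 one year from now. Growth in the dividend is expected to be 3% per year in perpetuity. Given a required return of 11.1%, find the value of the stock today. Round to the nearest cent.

€49.14

Growing perpetuity: P = D₁ / (r − g) = €3.9800 / (0.111 − 0.03) = €49.14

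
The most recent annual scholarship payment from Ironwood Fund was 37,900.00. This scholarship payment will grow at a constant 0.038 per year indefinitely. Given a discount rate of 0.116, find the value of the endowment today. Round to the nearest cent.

504361.54

D₁ = D₀ × (1 + g) = 37,900.00 × 1.038 = 39,340.2000
Growing perpetuity: P = D₁ / (r − g) = 39,340.2000 / (0.116 − 0.038) = 504,361.54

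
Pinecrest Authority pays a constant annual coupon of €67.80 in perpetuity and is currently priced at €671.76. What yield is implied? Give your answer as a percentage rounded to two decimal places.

10.09%

P = C/r ⇒ r = C/P = €67.80/€671.76 = 0.100929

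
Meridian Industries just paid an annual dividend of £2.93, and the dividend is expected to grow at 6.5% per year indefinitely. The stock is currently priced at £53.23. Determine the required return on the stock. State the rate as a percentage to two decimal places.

D₁ = £2.93 × 1.065 = £3.1205
P = D₁/(r − g) ⇒ r = D₁/P + g = £3.1205/£53.23 + 0.065 = 0.058622 + 0.065 = 0.123622

12.36%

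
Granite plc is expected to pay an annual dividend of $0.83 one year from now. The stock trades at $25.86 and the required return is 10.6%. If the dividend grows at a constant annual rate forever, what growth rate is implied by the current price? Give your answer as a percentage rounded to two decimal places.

7.39%

P = D₁/(r−g) ⇒ g = r − D₁/P = 0.106 − $0.83/$25.86 = 0.073904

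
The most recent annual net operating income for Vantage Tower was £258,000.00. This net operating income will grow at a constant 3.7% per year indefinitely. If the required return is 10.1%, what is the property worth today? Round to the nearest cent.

£4180406.25

D₁ = D₀ × (1 + g) = £258,000.00 × 1.037 = £267,546.0000
Growing perpetuity: P = D₁ / (r − g) = £267,546.0000 / (0.101 − 0.037) = £4,180,406.25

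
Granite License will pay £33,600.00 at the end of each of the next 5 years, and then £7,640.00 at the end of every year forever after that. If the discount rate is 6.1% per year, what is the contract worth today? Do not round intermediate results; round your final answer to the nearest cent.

£234302.02

PV of 5-year annuity: £33,600.00 × [1 − (1+0.061)^−5] / 0.061 = 141151.21820
Perpetuity value at year 5: £7,640.00 / 0.061 = 125245.90164
PV of perpetuity: 125245.90164 / (1+0.061)^5 = 93150.80322
Total PV = 141151.21820 + 93150.80322 = 234302.02141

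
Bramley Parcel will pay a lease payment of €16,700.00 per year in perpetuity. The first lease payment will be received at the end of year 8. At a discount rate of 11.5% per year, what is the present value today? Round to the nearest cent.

Value at end of year 7: C / r = €16,700.00 / 0.115 = €145,217.3913
Discount to today: PV = €145,217.3913 / (1 + 0.115)^7 = €145,217.3913 / 2.142516 = €67,778.91

€67778.91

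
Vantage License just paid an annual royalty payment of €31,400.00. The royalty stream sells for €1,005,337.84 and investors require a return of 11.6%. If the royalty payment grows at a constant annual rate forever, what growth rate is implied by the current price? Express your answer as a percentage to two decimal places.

8.22%

P = D₀(1+g)/(r−g) ⇒ P(r−g) = D₀(1+g) ⇒ g(P+D₀) = P·r − D₀
g = (P·r − D₀)/(P + D₀) = (€1,005,337.84×0.116 − €31,400.00) / (€1,005,337.84 + €31,400.00) = 0.082199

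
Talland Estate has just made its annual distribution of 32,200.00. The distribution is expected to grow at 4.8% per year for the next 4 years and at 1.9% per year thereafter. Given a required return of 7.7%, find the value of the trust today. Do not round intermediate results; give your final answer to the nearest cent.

627565.95

D_1 = 33745.60000
D_2 = 35365.38880
D_3 = 37062.92746
D_4 = 38841.94798
Terminal value at year 4: TV = D_4×(1+g_2)/(r−g_2) = 39579.94499/0.058 = 682412.84469
P_0 = D_1/(1+r)^1 + D_2/(1+r)^2 + D_3/(1+r)^3 + D_4/(1+r)^4 + TV/(1+r)^4
    = 31332.96193 + 30489.27029 + 29668.29644 + 28869.42866 + 507205.99666 = 627565.95399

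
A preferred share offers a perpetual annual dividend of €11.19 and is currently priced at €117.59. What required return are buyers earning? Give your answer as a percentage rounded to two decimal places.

9.52%

P = C/r ⇒ r = C/P = €11.19/€117.59 = 0.095161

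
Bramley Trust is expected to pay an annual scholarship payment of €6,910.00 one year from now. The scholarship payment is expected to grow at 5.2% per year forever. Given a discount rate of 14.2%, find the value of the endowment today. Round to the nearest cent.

Growing perpetuity: P = D₁ / (r − g) = €6,910.0000 / (0.142 − 0.052) = €76,777.78

€76777.78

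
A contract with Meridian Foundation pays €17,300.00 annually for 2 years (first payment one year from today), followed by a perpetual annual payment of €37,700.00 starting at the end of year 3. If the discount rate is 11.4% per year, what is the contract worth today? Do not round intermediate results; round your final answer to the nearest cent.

€295950.96

PV of 2-year annuity: €17,300.00 × [1 − (1+0.114)^−2] / 0.114 = 29470.03858
Perpetuity value at year 2: €37,700.00 / 0.114 = 330701.75439
PV of perpetuity: 330701.75439 / (1+0.114)^2 = 266480.91886
Total PV = 29470.03858 + 266480.91886 = 295950.95745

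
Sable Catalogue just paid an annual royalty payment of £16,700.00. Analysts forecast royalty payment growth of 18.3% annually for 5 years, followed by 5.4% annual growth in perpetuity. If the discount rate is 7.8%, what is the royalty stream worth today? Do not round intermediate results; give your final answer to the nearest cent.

D_1 = 19756.10000
D_2 = 23371.46630
D_3 = 27648.44463
D_4 = 32708.11000
D_5 = 38693.69413
Terminal value at year 5: TV = D_5×(1+g_2)/(r−g_2) = 40783.15361/0.024 = 1699298.06725
P_0 = D_1/(1+r)^1 + D_2/(1+r)^2 + D_3/(1+r)^3 + D_4/(1+r)^4 + D_5/(1+r)^5 + TV/(1+r)^5
    = 18326.62338 + 20111.68410 + 22070.61436 + 24220.34953 + 26579.47448 + 1167281.92107 = 1278590.66692

£1278590.67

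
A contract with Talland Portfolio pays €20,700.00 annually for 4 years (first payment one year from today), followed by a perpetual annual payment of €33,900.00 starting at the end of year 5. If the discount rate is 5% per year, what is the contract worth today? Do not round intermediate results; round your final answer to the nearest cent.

PV of 4-year annuity: €20,700.00 × [1 − (1+0.05)^−4] / 0.05 = 73401.17544
Perpetuity value at year 4: €33,900.00 / 0.05 = 678000.00000
PV of perpetuity: 678000.00000 / (1+0.05)^4 = 557792.27791
Total PV = 73401.17544 + 557792.27791 = 631193.45335

€631193.45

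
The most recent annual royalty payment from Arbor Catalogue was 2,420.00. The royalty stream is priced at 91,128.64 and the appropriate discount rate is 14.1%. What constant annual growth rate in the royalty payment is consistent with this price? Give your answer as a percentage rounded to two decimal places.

11.15%

P = D₀(1+g)/(r−g) ⇒ P(r−g) = D₀(1+g) ⇒ g(P+D₀) = P·r − D₀
g = (P·r − D₀)/(P + D₀) = (91,128.64×0.141 − 2,420.00) / (91,128.64 + 2,420.00) = 0.111484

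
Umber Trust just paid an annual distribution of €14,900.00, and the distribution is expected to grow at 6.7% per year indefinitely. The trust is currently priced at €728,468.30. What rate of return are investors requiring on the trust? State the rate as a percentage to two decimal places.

D₁ = €14,900.00 × 1.067 = €15,898.3000
P = D₁/(r − g) ⇒ r = D₁/P + g = €15,898.3000/€728,468.30 + 0.067 = 0.021824 + 0.067 = 0.088824

8.88%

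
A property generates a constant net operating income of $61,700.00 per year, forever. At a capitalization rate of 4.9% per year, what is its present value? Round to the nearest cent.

Level perpetuity: PV = C / r = $61,700.00 / 0.049 = $1,259,183.67

$1259183.67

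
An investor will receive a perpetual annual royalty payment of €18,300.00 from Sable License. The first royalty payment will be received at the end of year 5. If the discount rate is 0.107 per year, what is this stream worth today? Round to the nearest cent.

Value at end of year 4: C / r = €18,300.00 / 0.107 = €171,028.0374
Discount to today: PV = €171,028.0374 / (1 + 0.107)^4 = €171,028.0374 / 1.501725 = €113,887.70

€113887.70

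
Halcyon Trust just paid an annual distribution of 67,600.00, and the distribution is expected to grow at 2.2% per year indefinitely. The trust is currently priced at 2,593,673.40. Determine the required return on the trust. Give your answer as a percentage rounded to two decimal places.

4.86%

D₁ = 67,600.00 × 1.022 = 69,087.2000
P = D₁/(r − g) ⇒ r = D₁/P + g = 69,087.2000/2,593,673.40 + 0.022 = 0.026637 + 0.022 = 0.048637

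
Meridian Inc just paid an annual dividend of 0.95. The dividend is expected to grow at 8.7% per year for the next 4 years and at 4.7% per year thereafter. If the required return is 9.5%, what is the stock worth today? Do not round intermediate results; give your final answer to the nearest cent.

D_1 = 1.03265
D_2 = 1.12249
D_3 = 1.22015
D_4 = 1.32630
Terminal value at year 4: TV = D_4×(1+g_2)/(r−g_2) = 1.38864/0.048 = 28.92992
P_0 = D_1/(1+r)^1 + D_2/(1+r)^2 + D_3/(1+r)^3 + D_4/(1+r)^4 + TV/(1+r)^4
    = 0.94306 + 0.93617 + 0.92933 + 0.92254 + 20.12291 = 23.85401

23.85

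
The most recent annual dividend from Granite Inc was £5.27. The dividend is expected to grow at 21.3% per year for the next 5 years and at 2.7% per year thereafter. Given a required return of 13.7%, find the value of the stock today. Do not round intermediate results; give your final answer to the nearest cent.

D_1 = 6.39251
D_2 = 7.75411
D_3 = 9.40574
D_4 = 11.40916
D_5 = 13.83932
Terminal value at year 5: TV = D_5×(1+g_2)/(r−g_2) = 14.21298/0.11 = 129.20888
P_0 = D_1/(1+r)^1 + D_2/(1+r)^2 + D_3/(1+r)^3 + D_4/(1+r)^4 + D_5/(1+r)^5 + TV/(1+r)^5
    = 5.62226 + 5.99807 + 6.39899 + 6.82672 + 7.28303 + 67.99705 = 100.12612

£100.13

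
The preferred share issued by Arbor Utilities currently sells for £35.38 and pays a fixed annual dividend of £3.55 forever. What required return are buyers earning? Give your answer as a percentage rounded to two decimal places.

10.03%

P = C/r ⇒ r = C/P = £3.55/£35.38 = 0.100339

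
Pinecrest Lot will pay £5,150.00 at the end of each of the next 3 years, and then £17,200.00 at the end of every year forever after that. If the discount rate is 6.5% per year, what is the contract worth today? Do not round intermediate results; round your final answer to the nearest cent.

£232701.25

PV of 3-year annuity: £5,150.00 × [1 − (1+0.065)^−3] / 0.065 = 13639.64888
Perpetuity value at year 3: £17,200.00 / 0.065 = 264615.38462
PV of perpetuity: 264615.38462 / (1+0.065)^3 = 219061.60583
Total PV = 13639.64888 + 219061.60583 = 232701.25471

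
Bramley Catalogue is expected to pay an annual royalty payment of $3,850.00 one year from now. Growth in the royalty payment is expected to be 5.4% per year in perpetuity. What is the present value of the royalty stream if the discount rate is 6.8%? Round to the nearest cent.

$275000.00

Growing perpetuity: P = D₁ / (r − g) = $3,850.0000 / (0.068 − 0.054) = $275,000.00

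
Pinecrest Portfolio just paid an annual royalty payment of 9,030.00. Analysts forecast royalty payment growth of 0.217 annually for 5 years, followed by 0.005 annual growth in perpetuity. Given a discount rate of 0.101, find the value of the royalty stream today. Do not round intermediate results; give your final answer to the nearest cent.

217581.56

D_1 = 10989.51000
D_2 = 13374.23367
D_3 = 16276.44238
D_4 = 19808.43037
D_5 = 24106.85976
Terminal value at year 5: TV = D_5×(1+g_2)/(r−g_2) = 24227.39406/0.096 = 252368.68814
P_0 = D_1/(1+r)^1 + D_2/(1+r)^2 + D_3/(1+r)^3 + D_4/(1+r)^4 + D_5/(1+r)^5 + TV/(1+r)^5
    = 9981.38965 + 11033.01653 + 12195.44152 + 13480.33818 + 14900.60996 + 155990.76048 = 217581.55631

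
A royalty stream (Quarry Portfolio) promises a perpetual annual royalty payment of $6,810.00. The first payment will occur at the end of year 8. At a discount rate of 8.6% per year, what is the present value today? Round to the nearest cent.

Value at end of year 7: C / r = $6,810.00 / 0.086 = $79,186.0465
Discount to today: PV = $79,186.0465 / (1 + 0.086)^7 = $79,186.0465 / 1.781594 = $44,446.74

$44446.74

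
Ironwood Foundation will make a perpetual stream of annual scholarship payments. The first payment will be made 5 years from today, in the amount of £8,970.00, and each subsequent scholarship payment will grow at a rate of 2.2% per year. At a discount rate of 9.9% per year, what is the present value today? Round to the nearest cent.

Value at end of year 4: C₁ / (r − g) = £8,970.00 / (0.099 − 0.022) = £116,493.5065
Discount to today: PV = £116,493.5065 / (1 + 0.099)^4 = £116,493.5065 / 1.458783 = £79,856.62

£79856.62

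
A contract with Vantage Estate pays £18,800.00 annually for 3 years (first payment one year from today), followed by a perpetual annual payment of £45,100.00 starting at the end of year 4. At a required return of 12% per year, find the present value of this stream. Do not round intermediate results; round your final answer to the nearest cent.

£312665.17

PV of 3-year annuity: £18,800.00 × [1 − (1+0.12)^−3] / 0.12 = 45154.42784
Perpetuity value at year 3: £45,100.00 / 0.12 = 375833.33333
PV of perpetuity: 375833.33333 / (1+0.12)^3 = 267510.74314
Total PV = 45154.42784 + 267510.74314 = 312665.17098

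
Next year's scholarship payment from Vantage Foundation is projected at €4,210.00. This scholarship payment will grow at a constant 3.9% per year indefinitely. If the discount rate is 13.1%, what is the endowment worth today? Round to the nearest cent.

€45760.87

Growing perpetuity: P = D₁ / (r − g) = €4,210.0000 / (0.131 − 0.039) = €45,760.87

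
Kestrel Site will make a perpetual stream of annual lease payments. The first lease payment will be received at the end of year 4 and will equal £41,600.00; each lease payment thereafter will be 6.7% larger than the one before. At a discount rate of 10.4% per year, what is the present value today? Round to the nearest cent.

£835572.98

Value at end of year 3: C₁ / (r − g) = £41,600.00 / (0.104 − 0.067) = £1,124,324.3243
Discount to today: PV = £1,124,324.3243 / (1 + 0.104)^3 = £1,124,324.3243 / 1.345573 = £835,572.98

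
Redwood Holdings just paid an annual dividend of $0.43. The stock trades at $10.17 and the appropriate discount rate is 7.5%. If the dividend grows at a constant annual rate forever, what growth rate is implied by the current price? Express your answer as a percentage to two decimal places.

P = D₀(1+g)/(r−g) ⇒ P(r−g) = D₀(1+g) ⇒ g(P+D₀) = P·r − D₀
g = (P·r − D₀)/(P + D₀) = ($10.17×0.075 − $0.43) / ($10.17 + $0.43) = 0.031392

3.14%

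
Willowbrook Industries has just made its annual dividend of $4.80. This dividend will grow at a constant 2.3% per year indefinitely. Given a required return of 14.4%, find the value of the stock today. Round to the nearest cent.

D₁ = D₀ × (1 + g) = $4.80 × 1.023 = $4.9104
Growing perpetuity: P = D₁ / (r − g) = $4.9104 / (0.144 − 0.023) = $40.58

$40.58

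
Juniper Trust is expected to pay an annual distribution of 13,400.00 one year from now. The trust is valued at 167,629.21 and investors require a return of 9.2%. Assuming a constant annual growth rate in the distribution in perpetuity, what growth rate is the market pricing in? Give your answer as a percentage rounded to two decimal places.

1.21%

P = D₁/(r−g) ⇒ g = r − D₁/P = 0.092 − 13,400.00/167,629.21 = 0.012062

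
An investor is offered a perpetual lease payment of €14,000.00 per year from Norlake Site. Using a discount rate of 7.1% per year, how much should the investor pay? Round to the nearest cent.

€197183.10

Level perpetuity: PV = C / r = €14,000.00 / 0.071 = €197,183.10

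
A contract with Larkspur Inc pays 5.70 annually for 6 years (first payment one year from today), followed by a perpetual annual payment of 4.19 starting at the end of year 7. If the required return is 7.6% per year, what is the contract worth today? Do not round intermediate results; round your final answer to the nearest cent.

62.20

PV of 6-year annuity: 5.70 × [1 − (1+0.076)^−6] / 0.076 = 26.67324
Perpetuity value at year 6: 4.19 / 0.076 = 55.13158
PV of perpetuity: 55.13158 / (1+0.076)^6 = 35.52440
Total PV = 26.67324 + 35.52440 = 62.19765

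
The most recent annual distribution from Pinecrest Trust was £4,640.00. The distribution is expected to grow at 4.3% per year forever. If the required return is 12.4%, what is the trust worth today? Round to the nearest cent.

D₁ = D₀ × (1 + g) = £4,640.00 × 1.043 = £4,839.5200
Growing perpetuity: P = D₁ / (r − g) = £4,839.5200 / (0.124 − 0.043) = £59,747.16

£59747.16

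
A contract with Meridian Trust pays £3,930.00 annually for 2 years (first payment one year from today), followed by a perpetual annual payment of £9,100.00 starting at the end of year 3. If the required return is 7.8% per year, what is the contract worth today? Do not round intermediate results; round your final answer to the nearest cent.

£107421.84

PV of 2-year annuity: £3,930.00 × [1 − (1+0.078)^−2] / 0.078 = 7027.49543
Perpetuity value at year 2: £9,100.00 / 0.078 = 116666.66667
PV of perpetuity: 116666.66667 / (1+0.078)^2 = 100394.34900
Total PV = 7027.49543 + 100394.34900 = 107421.84443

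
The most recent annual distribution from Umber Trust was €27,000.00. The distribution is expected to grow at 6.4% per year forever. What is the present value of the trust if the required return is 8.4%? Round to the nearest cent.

€1436400.00

D₁ = D₀ × (1 + g) = €27,000.00 × 1.064 = €28,728.0000
Growing perpetuity: P = D₁ / (r − g) = €28,728.0000 / (0.084 − 0.064) = €1,436,400.00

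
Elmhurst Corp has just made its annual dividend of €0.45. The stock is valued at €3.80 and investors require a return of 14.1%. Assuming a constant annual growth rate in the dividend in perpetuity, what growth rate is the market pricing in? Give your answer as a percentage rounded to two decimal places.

2.02%

P = D₀(1+g)/(r−g) ⇒ P(r−g) = D₀(1+g) ⇒ g(P+D₀) = P·r − D₀
g = (P·r − D₀)/(P + D₀) = (€3.80×0.141 − €0.45) / (€3.80 + €0.45) = 0.020188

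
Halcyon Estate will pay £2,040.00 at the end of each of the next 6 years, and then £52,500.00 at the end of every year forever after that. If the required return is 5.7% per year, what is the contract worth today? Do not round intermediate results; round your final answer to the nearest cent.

PV of 6-year annuity: £2,040.00 × [1 − (1+0.057)^−6] / 0.057 = 10126.59400
Perpetuity value at year 6: £52,500.00 / 0.057 = 921052.63158
PV of perpetuity: 921052.63158 / (1+0.057)^6 = 660441.75668
Total PV = 10126.59400 + 660441.75668 = 670568.35067

£670568.35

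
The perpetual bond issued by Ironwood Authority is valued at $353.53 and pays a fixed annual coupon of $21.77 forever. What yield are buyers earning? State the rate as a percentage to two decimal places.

P = C/r ⇒ r = C/P = $21.77/$353.53 = 0.061579

6.16%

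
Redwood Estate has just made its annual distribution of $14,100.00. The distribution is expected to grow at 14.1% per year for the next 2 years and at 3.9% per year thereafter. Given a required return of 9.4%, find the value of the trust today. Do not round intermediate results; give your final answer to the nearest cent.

$319783.41

D_1 = 16088.10000
D_2 = 18356.52210
Terminal value at year 2: TV = D_2×(1+g_2)/(r−g_2) = 19072.42646/0.055 = 346771.39022
P_0 = D_1/(1+r)^1 + D_2/(1+r)^2 + TV/(1+r)^2
    = 14705.75868 + 15337.54174 + 289740.10659 = 319783.40701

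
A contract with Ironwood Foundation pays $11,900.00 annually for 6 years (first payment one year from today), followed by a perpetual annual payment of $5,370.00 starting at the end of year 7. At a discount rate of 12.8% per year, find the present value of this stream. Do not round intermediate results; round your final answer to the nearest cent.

$68203.16

PV of 6-year annuity: $11,900.00 × [1 − (1+0.128)^−6] / 0.128 = 47836.97713
Perpetuity value at year 6: $5,370.00 / 0.128 = 41953.12500
PV of perpetuity: 41953.12500 / (1+0.128)^6 = 20366.18658
Total PV = 47836.97713 + 20366.18658 = 68203.16371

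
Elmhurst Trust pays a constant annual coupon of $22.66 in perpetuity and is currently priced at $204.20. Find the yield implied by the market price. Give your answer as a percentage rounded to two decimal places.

11.10%

P = C/r ⇒ r = C/P = $22.66/$204.20 = 0.110970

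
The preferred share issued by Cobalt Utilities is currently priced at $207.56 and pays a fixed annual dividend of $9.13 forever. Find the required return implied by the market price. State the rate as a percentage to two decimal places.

4.40%

P = C/r ⇒ r = C/P = $9.13/$207.56 = 0.043987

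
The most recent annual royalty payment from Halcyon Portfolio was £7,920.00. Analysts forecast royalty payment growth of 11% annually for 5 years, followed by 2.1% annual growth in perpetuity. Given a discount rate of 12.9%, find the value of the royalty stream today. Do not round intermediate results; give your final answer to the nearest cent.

£106426.62

D_1 = 8791.20000
D_2 = 9758.23200
D_3 = 10831.63752
D_4 = 12023.11765
D_5 = 13345.66059
Terminal value at year 5: TV = D_5×(1+g_2)/(r−g_2) = 13625.91946/0.108 = 126165.92093
P_0 = D_1/(1+r)^1 + D_2/(1+r)^2 + D_3/(1+r)^3 + D_4/(1+r)^4 + D_5/(1+r)^5 + TV/(1+r)^5
    = 7786.71391 + 7655.67089 + 7526.83321 + 7400.16374 + 7275.62599 + 68781.61240 = 106426.62014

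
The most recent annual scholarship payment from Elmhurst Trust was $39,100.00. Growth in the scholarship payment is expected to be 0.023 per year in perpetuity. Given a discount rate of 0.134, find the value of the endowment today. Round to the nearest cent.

D₁ = D₀ × (1 + g) = $39,100.00 × 1.023 = $39,999.3000
Growing perpetuity: P = D₁ / (r − g) = $39,999.3000 / (0.134 − 0.023) = $360,354.05

$360354.05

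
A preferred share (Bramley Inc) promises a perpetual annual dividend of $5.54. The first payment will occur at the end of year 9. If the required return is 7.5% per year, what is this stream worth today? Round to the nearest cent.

Value at end of year 8: C / r = $5.54 / 0.075 = $73.8667
Discount to today: PV = $73.8667 / (1 + 0.075)^8 = $73.8667 / 1.783478 = $41.42

$41.42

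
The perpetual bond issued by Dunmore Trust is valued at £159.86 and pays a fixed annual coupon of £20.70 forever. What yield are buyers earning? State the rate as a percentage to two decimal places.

12.95%

P = C/r ⇒ r = C/P = £20.70/£159.86 = 0.129488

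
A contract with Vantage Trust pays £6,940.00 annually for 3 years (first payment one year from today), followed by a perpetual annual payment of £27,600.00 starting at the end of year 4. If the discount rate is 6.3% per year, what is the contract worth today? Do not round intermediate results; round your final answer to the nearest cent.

£383175.91

PV of 3-year annuity: £6,940.00 × [1 − (1+0.063)^−3] / 0.063 = 18448.21617
Perpetuity value at year 3: £27,600.00 / 0.063 = 438095.23810
PV of perpetuity: 438095.23810 / (1+0.063)^3 = 364727.69251
Total PV = 18448.21617 + 364727.69251 = 383175.90868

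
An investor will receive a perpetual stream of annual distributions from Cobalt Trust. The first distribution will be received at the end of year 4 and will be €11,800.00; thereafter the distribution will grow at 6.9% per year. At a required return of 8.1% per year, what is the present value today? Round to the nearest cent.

Value at end of year 3: C₁ / (r − g) = €11,800.00 / (0.081 − 0.069) = €983,333.3333
Discount to today: PV = €983,333.3333 / (1 + 0.081)^3 = €983,333.3333 / 1.263214 = €778,437.37

€778437.37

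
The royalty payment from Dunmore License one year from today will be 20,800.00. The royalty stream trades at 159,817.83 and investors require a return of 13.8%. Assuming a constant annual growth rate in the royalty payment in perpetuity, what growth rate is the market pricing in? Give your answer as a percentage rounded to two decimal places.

0.79%

P = D₁/(r−g) ⇒ g = r − D₁/P = 0.138 − 20,800.00/159,817.83 = 0.007852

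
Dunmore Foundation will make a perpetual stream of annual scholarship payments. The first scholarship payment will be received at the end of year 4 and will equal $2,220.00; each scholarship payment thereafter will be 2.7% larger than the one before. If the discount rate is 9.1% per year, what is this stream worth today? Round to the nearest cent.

$26711.53

Value at end of year 3: C₁ / (r − g) = $2,220.00 / (0.091 − 0.027) = $34,687.5000
Discount to today: PV = $34,687.5000 / (1 + 0.091)^3 = $34,687.5000 / 1.298597 = $26,711.53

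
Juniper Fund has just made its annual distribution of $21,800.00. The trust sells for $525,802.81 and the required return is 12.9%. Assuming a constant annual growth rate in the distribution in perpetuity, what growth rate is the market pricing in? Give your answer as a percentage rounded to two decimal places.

8.41%

P = D₀(1+g)/(r−g) ⇒ P(r−g) = D₀(1+g) ⇒ g(P+D₀) = P·r − D₀
g = (P·r − D₀)/(P + D₀) = ($525,802.81×0.129 − $21,800.00) / ($525,802.81 + $21,800.00) = 0.084055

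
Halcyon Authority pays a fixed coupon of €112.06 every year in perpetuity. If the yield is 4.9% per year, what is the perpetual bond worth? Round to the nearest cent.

€2286.94

Level perpetuity: PV = C / r = €112.06 / 0.049 = €2,286.94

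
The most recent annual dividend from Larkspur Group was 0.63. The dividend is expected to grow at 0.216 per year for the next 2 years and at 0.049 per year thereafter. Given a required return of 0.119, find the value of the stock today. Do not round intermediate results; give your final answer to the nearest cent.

D_1 = 0.76608
D_2 = 0.93155
Terminal value at year 2: TV = D_2×(1+g_2)/(r−g_2) = 0.97720/0.07 = 13.95999
P_0 = D_1/(1+r)^1 + D_2/(1+r)^2 + TV/(1+r)^2
    = 0.68461 + 0.74396 + 11.14872 = 12.57729

12.58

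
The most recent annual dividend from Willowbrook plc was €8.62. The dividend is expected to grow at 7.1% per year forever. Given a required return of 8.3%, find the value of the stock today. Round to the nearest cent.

€769.34

D₁ = D₀ × (1 + g) = €8.62 × 1.071 = €9.2320
Growing perpetuity: P = D₁ / (r − g) = €9.2320 / (0.083 − 0.071) = €769.34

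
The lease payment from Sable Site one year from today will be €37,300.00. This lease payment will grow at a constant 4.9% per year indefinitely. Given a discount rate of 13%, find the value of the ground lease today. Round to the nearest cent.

Growing perpetuity: P = D₁ / (r − g) = €37,300.0000 / (0.13 − 0.049) = €460,493.83

€460493.83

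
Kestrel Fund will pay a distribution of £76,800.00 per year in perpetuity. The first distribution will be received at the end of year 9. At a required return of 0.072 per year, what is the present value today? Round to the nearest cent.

Value at end of year 8: C / r = £76,800.00 / 0.072 = £1,066,666.6667
Discount to today: PV = £1,066,666.6667 / (1 + 0.072)^8 = £1,066,666.6667 / 1.744047 = £611,604.17

£611604.17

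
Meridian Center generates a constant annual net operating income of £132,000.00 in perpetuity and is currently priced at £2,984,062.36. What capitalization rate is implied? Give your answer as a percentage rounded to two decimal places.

P = C/r ⇒ r = C/P = £132,000.00/£2,984,062.36 = 0.044235

4.42%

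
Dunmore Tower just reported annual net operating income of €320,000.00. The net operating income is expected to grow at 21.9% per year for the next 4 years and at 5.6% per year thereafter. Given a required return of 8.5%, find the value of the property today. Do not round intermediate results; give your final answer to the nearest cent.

€20292823.66

D_1 = 390080.00000
D_2 = 475507.52000
D_3 = 579643.66688
D_4 = 706585.62993
Terminal value at year 4: TV = D_4×(1+g_2)/(r−g_2) = 746154.42520/0.029 = 25729462.93802
P_0 = D_1/(1+r)^1 + D_2/(1+r)^2 + D_3/(1+r)^3 + D_4/(1+r)^4 + TV/(1+r)^4
    = 359520.73733 + 403922.37678 + 453807.72100 + 509854.02019 + 18565718.80410 = 20292823.65940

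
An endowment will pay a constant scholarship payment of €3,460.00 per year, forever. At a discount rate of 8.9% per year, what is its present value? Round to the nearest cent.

€38876.40

Level perpetuity: PV = C / r = €3,460.00 / 0.089 = €38,876.40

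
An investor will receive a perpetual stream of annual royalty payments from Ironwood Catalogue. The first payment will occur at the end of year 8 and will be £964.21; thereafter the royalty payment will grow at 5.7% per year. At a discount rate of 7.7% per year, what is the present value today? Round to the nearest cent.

£28683.47

Value at end of year 7: C₁ / (r − g) = £964.21 / (0.077 − 0.057) = £48,210.5000
Discount to today: PV = £48,210.5000 / (1 + 0.077)^7 = £48,210.5000 / 1.680776 = £28,683.47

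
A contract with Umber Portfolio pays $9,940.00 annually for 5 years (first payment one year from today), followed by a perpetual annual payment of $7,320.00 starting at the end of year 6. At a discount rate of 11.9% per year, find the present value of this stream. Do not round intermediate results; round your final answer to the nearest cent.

$70980.56

PV of 5-year annuity: $9,940.00 × [1 − (1+0.119)^−5] / 0.119 = 35920.41934
Perpetuity value at year 5: $7,320.00 / 0.119 = 61512.60504
PV of perpetuity: 61512.60504 / (1+0.119)^5 = 35060.14332
Total PV = 35920.41934 + 35060.14332 = 70980.56265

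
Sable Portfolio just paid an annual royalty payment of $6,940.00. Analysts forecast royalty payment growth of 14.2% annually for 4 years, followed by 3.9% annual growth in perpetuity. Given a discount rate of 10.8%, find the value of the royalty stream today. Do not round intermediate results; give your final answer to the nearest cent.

D_1 = 7925.48000
D_2 = 9050.89816
D_3 = 10336.12570
D_4 = 11803.85555
Terminal value at year 4: TV = D_4×(1+g_2)/(r−g_2) = 12264.20591/0.069 = 177742.11470
P_0 = D_1/(1+r)^1 + D_2/(1+r)^2 + D_3/(1+r)^3 + D_4/(1+r)^4 + TV/(1+r)^4
    = 7152.96029 + 7372.45546 + 7598.68604 + 7831.85872 + 117931.90158 = 147887.86209

$147887.86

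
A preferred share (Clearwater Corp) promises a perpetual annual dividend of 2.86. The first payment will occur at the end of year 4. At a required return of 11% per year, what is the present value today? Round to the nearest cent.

19.01

Value at end of year 3: C / r = 2.86 / 0.11 = 26.0000
Discount to today: PV = 26.0000 / (1 + 0.11)^3 = 26.0000 / 1.367631 = 19.01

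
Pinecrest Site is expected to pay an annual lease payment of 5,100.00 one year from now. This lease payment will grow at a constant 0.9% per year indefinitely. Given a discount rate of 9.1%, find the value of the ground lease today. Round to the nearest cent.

62195.12

Growing perpetuity: P = D₁ / (r − g) = 5,100.0000 / (0.091 − 0.009) = 62,195.12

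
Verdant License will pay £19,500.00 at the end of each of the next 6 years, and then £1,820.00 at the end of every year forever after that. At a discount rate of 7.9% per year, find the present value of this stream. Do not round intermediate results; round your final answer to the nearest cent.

£105019.03

PV of 6-year annuity: £19,500.00 × [1 − (1+0.079)^−6] / 0.079 = 90420.27990
Perpetuity value at year 6: £1,820.00 / 0.079 = 23037.97468
PV of perpetuity: 23037.97468 / (1+0.079)^6 = 14598.74856
Total PV = 90420.27990 + 14598.74856 = 105019.02846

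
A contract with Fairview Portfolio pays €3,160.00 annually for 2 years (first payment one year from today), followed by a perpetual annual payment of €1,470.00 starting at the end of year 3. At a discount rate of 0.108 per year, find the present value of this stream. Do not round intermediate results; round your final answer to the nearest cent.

€16512.98

PV of 2-year annuity: €3,160.00 × [1 − (1+0.108)^−2] / 0.108 = 5425.97975
Perpetuity value at year 2: €1,470.00 / 0.108 = 13611.11111
PV of perpetuity: 13611.11111 / (1+0.108)^2 = 11087.00028
Total PV = 5425.97975 + 11087.00028 = 16512.98003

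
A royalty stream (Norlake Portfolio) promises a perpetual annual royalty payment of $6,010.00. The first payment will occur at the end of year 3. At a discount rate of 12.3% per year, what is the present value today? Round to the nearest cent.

Value at end of year 2: C / r = $6,010.00 / 0.123 = $48,861.7886
Discount to today: PV = $48,861.7886 / (1 + 0.123)^2 = $48,861.7886 / 1.261129 = $38,744.48

$38744.48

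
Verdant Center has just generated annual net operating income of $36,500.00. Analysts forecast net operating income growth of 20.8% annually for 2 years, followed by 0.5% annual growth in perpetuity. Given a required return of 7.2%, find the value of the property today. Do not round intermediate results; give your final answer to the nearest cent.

D_1 = 44092.00000
D_2 = 53263.13600
Terminal value at year 2: TV = D_2×(1+g_2)/(r−g_2) = 53529.45168/0.067 = 798947.04000
P_0 = D_1/(1+r)^1 + D_2/(1+r)^2 + TV/(1+r)^2
    = 41130.59701 + 46348.65783 + 695229.86745 = 782709.12230

$782709.12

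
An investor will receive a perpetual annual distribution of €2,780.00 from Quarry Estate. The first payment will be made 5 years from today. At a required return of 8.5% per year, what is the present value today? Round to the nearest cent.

Value at end of year 4: C / r = €2,780.00 / 0.085 = €32,705.8824
Discount to today: PV = €32,705.8824 / (1 + 0.085)^4 = €32,705.8824 / 1.385859 = €23,599.72

€23599.72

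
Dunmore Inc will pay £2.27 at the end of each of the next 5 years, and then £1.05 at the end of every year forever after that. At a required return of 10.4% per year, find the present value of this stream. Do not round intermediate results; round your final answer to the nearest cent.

£14.67

PV of 5-year annuity: £2.27 × [1 − (1+0.104)^−5] / 0.104 = 8.51787
Perpetuity value at year 5: £1.05 / 0.104 = 10.09615
PV of perpetuity: 10.09615 / (1+0.104)^5 = 6.15617
Total PV = 8.51787 + 6.15617 = 14.67404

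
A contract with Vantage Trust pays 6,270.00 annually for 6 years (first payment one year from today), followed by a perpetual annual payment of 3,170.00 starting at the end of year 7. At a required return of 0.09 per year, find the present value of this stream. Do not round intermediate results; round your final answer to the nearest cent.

49128.57

PV of 6-year annuity: 6,270.00 × [1 − (1+0.09)^−6] / 0.09 = 28126.70956
Perpetuity value at year 6: 3,170.00 / 0.09 = 35222.22222
PV of perpetuity: 35222.22222 / (1+0.09)^6 = 21001.86029
Total PV = 28126.70956 + 21001.86029 = 49128.56985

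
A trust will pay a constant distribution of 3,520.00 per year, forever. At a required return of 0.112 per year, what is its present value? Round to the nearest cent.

31428.57

Level perpetuity: PV = C / r = 3,520.00 / 0.112 = 31,428.57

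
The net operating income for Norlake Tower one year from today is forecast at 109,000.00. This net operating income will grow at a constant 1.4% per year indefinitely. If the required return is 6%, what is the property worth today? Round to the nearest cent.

2369565.22

Growing perpetuity: P = D₁ / (r − g) = 109,000.0000 / (0.06 − 0.014) = 2,369,565.22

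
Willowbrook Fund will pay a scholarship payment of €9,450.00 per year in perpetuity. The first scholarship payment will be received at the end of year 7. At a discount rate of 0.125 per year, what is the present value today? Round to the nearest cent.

€37291.23

Value at end of year 6: C / r = €9,450.00 / 0.125 = €75,600.0000
Discount to today: PV = €75,600.0000 / (1 + 0.125)^6 = €75,600.0000 / 2.027287 = €37,291.23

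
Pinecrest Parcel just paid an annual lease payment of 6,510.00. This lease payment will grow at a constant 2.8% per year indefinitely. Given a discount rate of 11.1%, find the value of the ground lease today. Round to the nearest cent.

80629.88

D₁ = D₀ × (1 + g) = 6,510.00 × 1.028 = 6,692.2800
Growing perpetuity: P = D₁ / (r − g) = 6,692.2800 / (0.111 − 0.028) = 80,629.88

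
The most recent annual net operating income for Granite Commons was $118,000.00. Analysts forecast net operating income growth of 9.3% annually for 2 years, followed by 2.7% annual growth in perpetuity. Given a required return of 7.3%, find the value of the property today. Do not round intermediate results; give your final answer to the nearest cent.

$2976242.68

D_1 = 128974.00000
D_2 = 140968.58200
Terminal value at year 2: TV = D_2×(1+g_2)/(r−g_2) = 144774.73371/0.046 = 3147276.81987
P_0 = D_1/(1+r)^1 + D_2/(1+r)^2 + TV/(1+r)^2
    = 120199.44082 + 122439.87774 + 2733603.35740 = 2976242.67596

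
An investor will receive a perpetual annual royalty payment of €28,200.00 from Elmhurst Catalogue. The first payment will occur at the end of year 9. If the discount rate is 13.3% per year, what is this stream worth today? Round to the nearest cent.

€78083.31

Value at end of year 8: C / r = €28,200.00 / 0.133 = €212,030.0752
Discount to today: PV = €212,030.0752 / (1 + 0.133)^8 = €212,030.0752 / 2.715434 = €78,083.31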